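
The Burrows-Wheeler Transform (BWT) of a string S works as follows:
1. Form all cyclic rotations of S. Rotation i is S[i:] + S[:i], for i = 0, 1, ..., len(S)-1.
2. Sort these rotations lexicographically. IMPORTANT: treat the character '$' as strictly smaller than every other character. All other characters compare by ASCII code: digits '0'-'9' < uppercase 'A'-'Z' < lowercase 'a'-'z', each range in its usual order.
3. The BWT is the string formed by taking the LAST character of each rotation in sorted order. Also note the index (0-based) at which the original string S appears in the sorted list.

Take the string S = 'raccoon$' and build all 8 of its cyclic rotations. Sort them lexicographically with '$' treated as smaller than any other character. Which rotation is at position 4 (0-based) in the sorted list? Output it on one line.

Answer: n$raccoo

Derivation:
All 8 rotations (rotation i = S[i:]+S[:i]):
  rot[0] = raccoon$
  rot[1] = accoon$r
  rot[2] = ccoon$ra
  rot[3] = coon$rac
  rot[4] = oon$racc
  rot[5] = on$racco
  rot[6] = n$raccoo
  rot[7] = $raccoon
Sorted (with $ < everything):
  sorted[0] = $raccoon
  sorted[1] = accoon$r
  sorted[2] = ccoon$ra
  sorted[3] = coon$rac
  sorted[4] = n$raccoo
  sorted[5] = on$racco
  sorted[6] = oon$racc
  sorted[7] = raccoon$
sorted[4] = n$raccoo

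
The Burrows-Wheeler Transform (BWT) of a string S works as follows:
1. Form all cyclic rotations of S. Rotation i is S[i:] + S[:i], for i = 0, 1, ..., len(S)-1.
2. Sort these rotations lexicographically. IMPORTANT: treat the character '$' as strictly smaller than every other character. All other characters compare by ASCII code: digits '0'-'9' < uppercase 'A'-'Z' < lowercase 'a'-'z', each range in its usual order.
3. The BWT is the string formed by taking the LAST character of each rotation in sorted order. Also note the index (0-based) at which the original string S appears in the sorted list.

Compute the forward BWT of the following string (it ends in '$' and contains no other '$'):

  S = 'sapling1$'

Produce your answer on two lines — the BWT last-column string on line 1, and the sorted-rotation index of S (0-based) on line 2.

Answer: 1gsnlpia$
8

Derivation:
All 9 rotations (rotation i = S[i:]+S[:i]):
  rot[0] = sapling1$
  rot[1] = apling1$s
  rot[2] = pling1$sa
  rot[3] = ling1$sap
  rot[4] = ing1$sapl
  rot[5] = ng1$sapli
  rot[6] = g1$saplin
  rot[7] = 1$sapling
  rot[8] = $sapling1
Sorted (with $ < everything):
  sorted[0] = $sapling1  (last char: '1')
  sorted[1] = 1$sapling  (last char: 'g')
  sorted[2] = apling1$s  (last char: 's')
  sorted[3] = g1$saplin  (last char: 'n')
  sorted[4] = ing1$sapl  (last char: 'l')
  sorted[5] = ling1$sap  (last char: 'p')
  sorted[6] = ng1$sapli  (last char: 'i')
  sorted[7] = pling1$sa  (last char: 'a')
  sorted[8] = sapling1$  (last char: '$')
Last column: 1gsnlpia$
Original string S is at sorted index 8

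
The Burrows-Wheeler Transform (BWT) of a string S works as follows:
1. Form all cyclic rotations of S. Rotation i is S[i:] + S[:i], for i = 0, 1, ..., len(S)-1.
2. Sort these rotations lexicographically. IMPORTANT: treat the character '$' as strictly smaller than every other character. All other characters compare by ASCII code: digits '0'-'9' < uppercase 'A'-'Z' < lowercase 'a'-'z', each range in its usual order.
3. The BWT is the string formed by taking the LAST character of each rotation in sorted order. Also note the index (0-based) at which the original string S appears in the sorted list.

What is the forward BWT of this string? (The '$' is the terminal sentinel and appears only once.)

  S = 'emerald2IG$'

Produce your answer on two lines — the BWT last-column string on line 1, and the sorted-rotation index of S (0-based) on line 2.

Answer: GdI2rl$maee
6

Derivation:
All 11 rotations (rotation i = S[i:]+S[:i]):
  rot[0] = emerald2IG$
  rot[1] = merald2IG$e
  rot[2] = erald2IG$em
  rot[3] = rald2IG$eme
  rot[4] = ald2IG$emer
  rot[5] = ld2IG$emera
  rot[6] = d2IG$emeral
  rot[7] = 2IG$emerald
  rot[8] = IG$emerald2
  rot[9] = G$emerald2I
  rot[10] = $emerald2IG
Sorted (with $ < everything):
  sorted[0] = $emerald2IG  (last char: 'G')
  sorted[1] = 2IG$emerald  (last char: 'd')
  sorted[2] = G$emerald2I  (last char: 'I')
  sorted[3] = IG$emerald2  (last char: '2')
  sorted[4] = ald2IG$emer  (last char: 'r')
  sorted[5] = d2IG$emeral  (last char: 'l')
  sorted[6] = emerald2IG$  (last char: '$')
  sorted[7] = erald2IG$em  (last char: 'm')
  sorted[8] = ld2IG$emera  (last char: 'a')
  sorted[9] = merald2IG$e  (last char: 'e')
  sorted[10] = rald2IG$eme  (last char: 'e')
Last column: GdI2rl$maee
Original string S is at sorted index 6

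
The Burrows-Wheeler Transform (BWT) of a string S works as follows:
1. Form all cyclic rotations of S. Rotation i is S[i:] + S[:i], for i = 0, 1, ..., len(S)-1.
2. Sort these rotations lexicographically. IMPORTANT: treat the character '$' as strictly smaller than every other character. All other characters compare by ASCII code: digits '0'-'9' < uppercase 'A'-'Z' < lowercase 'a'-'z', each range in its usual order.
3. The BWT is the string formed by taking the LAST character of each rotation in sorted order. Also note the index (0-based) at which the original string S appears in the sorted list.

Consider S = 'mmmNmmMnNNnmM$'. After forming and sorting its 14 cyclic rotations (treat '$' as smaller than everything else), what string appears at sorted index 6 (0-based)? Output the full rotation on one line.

Answer: mM$mmmNmmMnNNn

Derivation:
All 14 rotations (rotation i = S[i:]+S[:i]):
  rot[0] = mmmNmmMnNNnmM$
  rot[1] = mmNmmMnNNnmM$m
  rot[2] = mNmmMnNNnmM$mm
  rot[3] = NmmMnNNnmM$mmm
  rot[4] = mmMnNNnmM$mmmN
  rot[5] = mMnNNnmM$mmmNm
  rot[6] = MnNNnmM$mmmNmm
  rot[7] = nNNnmM$mmmNmmM
  rot[8] = NNnmM$mmmNmmMn
  rot[9] = NnmM$mmmNmmMnN
  rot[10] = nmM$mmmNmmMnNN
  rot[11] = mM$mmmNmmMnNNn
  rot[12] = M$mmmNmmMnNNnm
  rot[13] = $mmmNmmMnNNnmM
Sorted (with $ < everything):
  sorted[0] = $mmmNmmMnNNnmM
  sorted[1] = M$mmmNmmMnNNnm
  sorted[2] = MnNNnmM$mmmNmm
  sorted[3] = NNnmM$mmmNmmMn
  sorted[4] = NmmMnNNnmM$mmm
  sorted[5] = NnmM$mmmNmmMnN
  sorted[6] = mM$mmmNmmMnNNn
  sorted[7] = mMnNNnmM$mmmNm
  sorted[8] = mNmmMnNNnmM$mm
  sorted[9] = mmMnNNnmM$mmmN
  sorted[10] = mmNmmMnNNnmM$m
  sorted[11] = mmmNmmMnNNnmM$
  sorted[12] = nNNnmM$mmmNmmM
  sorted[13] = nmM$mmmNmmMnNN
sorted[6] = mM$mmmNmmMnNNn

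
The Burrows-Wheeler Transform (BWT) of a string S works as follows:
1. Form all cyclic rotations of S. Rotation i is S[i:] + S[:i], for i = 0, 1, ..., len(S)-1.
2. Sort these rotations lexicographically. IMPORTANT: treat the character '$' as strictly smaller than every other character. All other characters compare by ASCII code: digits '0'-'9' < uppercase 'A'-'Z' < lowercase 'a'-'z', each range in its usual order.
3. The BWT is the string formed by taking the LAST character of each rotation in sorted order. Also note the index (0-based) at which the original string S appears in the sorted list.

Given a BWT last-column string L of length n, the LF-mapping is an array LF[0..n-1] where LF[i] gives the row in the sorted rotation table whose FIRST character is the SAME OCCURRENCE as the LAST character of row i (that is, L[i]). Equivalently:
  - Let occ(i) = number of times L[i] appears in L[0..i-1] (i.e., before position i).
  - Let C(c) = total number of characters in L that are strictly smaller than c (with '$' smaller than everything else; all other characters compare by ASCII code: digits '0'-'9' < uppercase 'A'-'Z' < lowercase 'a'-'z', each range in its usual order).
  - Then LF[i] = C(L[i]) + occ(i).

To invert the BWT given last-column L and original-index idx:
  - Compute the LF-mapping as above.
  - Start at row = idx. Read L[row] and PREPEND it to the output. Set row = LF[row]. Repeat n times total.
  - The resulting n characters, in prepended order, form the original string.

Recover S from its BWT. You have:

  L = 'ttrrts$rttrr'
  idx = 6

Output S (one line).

LF mapping: 7 8 1 2 9 6 0 3 10 11 4 5
Walk LF starting at row 6, prepending L[row]:
  step 1: row=6, L[6]='$', prepend. Next row=LF[6]=0
  step 2: row=0, L[0]='t', prepend. Next row=LF[0]=7
  step 3: row=7, L[7]='r', prepend. Next row=LF[7]=3
  step 4: row=3, L[3]='r', prepend. Next row=LF[3]=2
  step 5: row=2, L[2]='r', prepend. Next row=LF[2]=1
  step 6: row=1, L[1]='t', prepend. Next row=LF[1]=8
  step 7: row=8, L[8]='t', prepend. Next row=LF[8]=10
  step 8: row=10, L[10]='r', prepend. Next row=LF[10]=4
  step 9: row=4, L[4]='t', prepend. Next row=LF[4]=9
  step 10: row=9, L[9]='t', prepend. Next row=LF[9]=11
  step 11: row=11, L[11]='r', prepend. Next row=LF[11]=5
  step 12: row=5, L[5]='s', prepend. Next row=LF[5]=6
Reversed output: srttrttrrrt$

Answer: srttrttrrrt$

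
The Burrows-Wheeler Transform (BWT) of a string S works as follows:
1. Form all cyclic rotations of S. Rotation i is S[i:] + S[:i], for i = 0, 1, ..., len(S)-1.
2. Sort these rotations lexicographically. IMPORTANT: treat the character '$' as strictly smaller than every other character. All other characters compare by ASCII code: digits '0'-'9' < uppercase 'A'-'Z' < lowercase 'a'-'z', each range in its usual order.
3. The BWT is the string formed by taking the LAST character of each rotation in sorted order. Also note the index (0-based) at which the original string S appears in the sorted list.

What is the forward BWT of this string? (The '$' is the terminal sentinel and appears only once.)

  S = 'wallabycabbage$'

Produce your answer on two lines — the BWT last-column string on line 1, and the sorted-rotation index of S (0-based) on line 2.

All 15 rotations (rotation i = S[i:]+S[:i]):
  rot[0] = wallabycabbage$
  rot[1] = allabycabbage$w
  rot[2] = llabycabbage$wa
  rot[3] = labycabbage$wal
  rot[4] = abycabbage$wall
  rot[5] = bycabbage$walla
  rot[6] = ycabbage$wallab
  rot[7] = cabbage$wallaby
  rot[8] = abbage$wallabyc
  rot[9] = bbage$wallabyca
  rot[10] = bage$wallabycab
  rot[11] = age$wallabycabb
  rot[12] = ge$wallabycabba
  rot[13] = e$wallabycabbag
  rot[14] = $wallabycabbage
Sorted (with $ < everything):
  sorted[0] = $wallabycabbage  (last char: 'e')
  sorted[1] = abbage$wallabyc  (last char: 'c')
  sorted[2] = abycabbage$wall  (last char: 'l')
  sorted[3] = age$wallabycabb  (last char: 'b')
  sorted[4] = allabycabbage$w  (last char: 'w')
  sorted[5] = bage$wallabycab  (last char: 'b')
  sorted[6] = bbage$wallabyca  (last char: 'a')
  sorted[7] = bycabbage$walla  (last char: 'a')
  sorted[8] = cabbage$wallaby  (last char: 'y')
  sorted[9] = e$wallabycabbag  (last char: 'g')
  sorted[10] = ge$wallabycabba  (last char: 'a')
  sorted[11] = labycabbage$wal  (last char: 'l')
  sorted[12] = llabycabbage$wa  (last char: 'a')
  sorted[13] = wallabycabbage$  (last char: '$')
  sorted[14] = ycabbage$wallab  (last char: 'b')
Last column: eclbwbaaygala$b
Original string S is at sorted index 13

Answer: eclbwbaaygala$b
13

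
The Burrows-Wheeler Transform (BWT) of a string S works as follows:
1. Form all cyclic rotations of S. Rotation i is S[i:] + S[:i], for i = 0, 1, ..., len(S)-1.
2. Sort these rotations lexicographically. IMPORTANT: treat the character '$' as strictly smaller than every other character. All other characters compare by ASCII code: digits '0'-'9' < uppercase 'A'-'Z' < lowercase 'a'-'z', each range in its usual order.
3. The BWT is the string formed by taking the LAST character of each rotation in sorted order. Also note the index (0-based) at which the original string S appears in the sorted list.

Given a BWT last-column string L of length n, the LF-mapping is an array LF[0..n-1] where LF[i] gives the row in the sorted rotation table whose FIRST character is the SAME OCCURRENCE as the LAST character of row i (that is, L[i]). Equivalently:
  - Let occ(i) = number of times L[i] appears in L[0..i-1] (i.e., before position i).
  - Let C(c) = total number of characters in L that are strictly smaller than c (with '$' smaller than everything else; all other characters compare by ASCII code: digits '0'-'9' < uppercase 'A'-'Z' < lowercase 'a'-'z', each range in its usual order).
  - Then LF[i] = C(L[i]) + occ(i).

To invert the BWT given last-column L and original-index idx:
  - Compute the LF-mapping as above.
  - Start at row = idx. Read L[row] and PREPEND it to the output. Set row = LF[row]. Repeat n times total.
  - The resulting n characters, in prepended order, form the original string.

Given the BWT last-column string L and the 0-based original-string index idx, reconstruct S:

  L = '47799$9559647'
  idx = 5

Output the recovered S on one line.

Answer: 695799574974$

Derivation:
LF mapping: 1 6 7 9 10 0 11 3 4 12 5 2 8
Walk LF starting at row 5, prepending L[row]:
  step 1: row=5, L[5]='$', prepend. Next row=LF[5]=0
  step 2: row=0, L[0]='4', prepend. Next row=LF[0]=1
  step 3: row=1, L[1]='7', prepend. Next row=LF[1]=6
  step 4: row=6, L[6]='9', prepend. Next row=LF[6]=11
  step 5: row=11, L[11]='4', prepend. Next row=LF[11]=2
  step 6: row=2, L[2]='7', prepend. Next row=LF[2]=7
  step 7: row=7, L[7]='5', prepend. Next row=LF[7]=3
  step 8: row=3, L[3]='9', prepend. Next row=LF[3]=9
  step 9: row=9, L[9]='9', prepend. Next row=LF[9]=12
  step 10: row=12, L[12]='7', prepend. Next row=LF[12]=8
  step 11: row=8, L[8]='5', prepend. Next row=LF[8]=4
  step 12: row=4, L[4]='9', prepend. Next row=LF[4]=10
  step 13: row=10, L[10]='6', prepend. Next row=LF[10]=5
Reversed output: 695799574974$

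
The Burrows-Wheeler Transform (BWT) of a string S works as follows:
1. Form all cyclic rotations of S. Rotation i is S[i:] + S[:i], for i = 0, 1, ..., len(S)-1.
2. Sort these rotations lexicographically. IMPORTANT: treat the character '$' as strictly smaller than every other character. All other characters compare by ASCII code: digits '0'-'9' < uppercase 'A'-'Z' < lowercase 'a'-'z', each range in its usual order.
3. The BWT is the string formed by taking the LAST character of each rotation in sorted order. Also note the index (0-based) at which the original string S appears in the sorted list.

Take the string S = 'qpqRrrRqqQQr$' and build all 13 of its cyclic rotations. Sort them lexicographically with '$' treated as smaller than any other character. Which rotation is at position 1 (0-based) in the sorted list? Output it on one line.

Answer: QQr$qpqRrrRqq

Derivation:
All 13 rotations (rotation i = S[i:]+S[:i]):
  rot[0] = qpqRrrRqqQQr$
  rot[1] = pqRrrRqqQQr$q
  rot[2] = qRrrRqqQQr$qp
  rot[3] = RrrRqqQQr$qpq
  rot[4] = rrRqqQQr$qpqR
  rot[5] = rRqqQQr$qpqRr
  rot[6] = RqqQQr$qpqRrr
  rot[7] = qqQQr$qpqRrrR
  rot[8] = qQQr$qpqRrrRq
  rot[9] = QQr$qpqRrrRqq
  rot[10] = Qr$qpqRrrRqqQ
  rot[11] = r$qpqRrrRqqQQ
  rot[12] = $qpqRrrRqqQQr
Sorted (with $ < everything):
  sorted[0] = $qpqRrrRqqQQr
  sorted[1] = QQr$qpqRrrRqq
  sorted[2] = Qr$qpqRrrRqqQ
  sorted[3] = RqqQQr$qpqRrr
  sorted[4] = RrrRqqQQr$qpq
  sorted[5] = pqRrrRqqQQr$q
  sorted[6] = qQQr$qpqRrrRq
  sorted[7] = qRrrRqqQQr$qp
  sorted[8] = qpqRrrRqqQQr$
  sorted[9] = qqQQr$qpqRrrR
  sorted[10] = r$qpqRrrRqqQQ
  sorted[11] = rRqqQQr$qpqRr
  sorted[12] = rrRqqQQr$qpqR
sorted[1] = QQr$qpqRrrRqq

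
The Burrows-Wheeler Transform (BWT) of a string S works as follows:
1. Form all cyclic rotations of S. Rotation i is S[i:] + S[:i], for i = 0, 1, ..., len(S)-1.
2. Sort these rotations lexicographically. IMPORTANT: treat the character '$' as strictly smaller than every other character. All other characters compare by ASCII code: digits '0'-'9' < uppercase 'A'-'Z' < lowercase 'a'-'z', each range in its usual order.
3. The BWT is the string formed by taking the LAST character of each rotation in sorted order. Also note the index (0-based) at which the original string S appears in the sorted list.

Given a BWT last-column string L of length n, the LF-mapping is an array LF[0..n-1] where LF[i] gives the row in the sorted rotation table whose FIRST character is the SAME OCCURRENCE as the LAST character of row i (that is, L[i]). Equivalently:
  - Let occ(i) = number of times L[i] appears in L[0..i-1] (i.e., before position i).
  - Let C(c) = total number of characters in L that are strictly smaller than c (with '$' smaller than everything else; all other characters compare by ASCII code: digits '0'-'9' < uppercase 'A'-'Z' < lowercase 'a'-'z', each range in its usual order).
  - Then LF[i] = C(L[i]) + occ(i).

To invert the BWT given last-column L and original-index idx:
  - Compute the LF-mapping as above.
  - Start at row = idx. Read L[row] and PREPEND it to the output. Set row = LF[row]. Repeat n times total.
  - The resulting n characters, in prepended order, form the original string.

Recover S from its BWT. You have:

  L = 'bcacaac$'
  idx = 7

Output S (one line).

LF mapping: 4 5 1 6 2 3 7 0
Walk LF starting at row 7, prepending L[row]:
  step 1: row=7, L[7]='$', prepend. Next row=LF[7]=0
  step 2: row=0, L[0]='b', prepend. Next row=LF[0]=4
  step 3: row=4, L[4]='a', prepend. Next row=LF[4]=2
  step 4: row=2, L[2]='a', prepend. Next row=LF[2]=1
  step 5: row=1, L[1]='c', prepend. Next row=LF[1]=5
  step 6: row=5, L[5]='a', prepend. Next row=LF[5]=3
  step 7: row=3, L[3]='c', prepend. Next row=LF[3]=6
  step 8: row=6, L[6]='c', prepend. Next row=LF[6]=7
Reversed output: ccacaab$

Answer: ccacaab$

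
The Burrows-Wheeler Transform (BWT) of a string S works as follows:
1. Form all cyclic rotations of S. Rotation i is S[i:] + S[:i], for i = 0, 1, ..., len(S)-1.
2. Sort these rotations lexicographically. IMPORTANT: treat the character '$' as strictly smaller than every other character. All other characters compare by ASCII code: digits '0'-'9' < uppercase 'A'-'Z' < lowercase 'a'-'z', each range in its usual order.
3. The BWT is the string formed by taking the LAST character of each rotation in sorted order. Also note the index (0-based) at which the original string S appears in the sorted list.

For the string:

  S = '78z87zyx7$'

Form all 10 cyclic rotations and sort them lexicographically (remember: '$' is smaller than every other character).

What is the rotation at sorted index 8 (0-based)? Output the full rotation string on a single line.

Answer: z87zyx7$78

Derivation:
All 10 rotations (rotation i = S[i:]+S[:i]):
  rot[0] = 78z87zyx7$
  rot[1] = 8z87zyx7$7
  rot[2] = z87zyx7$78
  rot[3] = 87zyx7$78z
  rot[4] = 7zyx7$78z8
  rot[5] = zyx7$78z87
  rot[6] = yx7$78z87z
  rot[7] = x7$78z87zy
  rot[8] = 7$78z87zyx
  rot[9] = $78z87zyx7
Sorted (with $ < everything):
  sorted[0] = $78z87zyx7
  sorted[1] = 7$78z87zyx
  sorted[2] = 78z87zyx7$
  sorted[3] = 7zyx7$78z8
  sorted[4] = 87zyx7$78z
  sorted[5] = 8z87zyx7$7
  sorted[6] = x7$78z87zy
  sorted[7] = yx7$78z87z
  sorted[8] = z87zyx7$78
  sorted[9] = zyx7$78z87
sorted[8] = z87zyx7$78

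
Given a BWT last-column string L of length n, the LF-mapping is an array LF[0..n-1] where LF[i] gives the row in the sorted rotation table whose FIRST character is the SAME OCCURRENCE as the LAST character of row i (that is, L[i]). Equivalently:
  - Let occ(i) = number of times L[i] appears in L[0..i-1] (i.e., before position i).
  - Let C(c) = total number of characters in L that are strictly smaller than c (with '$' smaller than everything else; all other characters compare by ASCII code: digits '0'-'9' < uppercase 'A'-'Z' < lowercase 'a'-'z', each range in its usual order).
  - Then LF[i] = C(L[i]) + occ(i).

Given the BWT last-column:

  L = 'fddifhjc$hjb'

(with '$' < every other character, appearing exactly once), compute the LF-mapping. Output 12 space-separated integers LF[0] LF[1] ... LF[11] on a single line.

Answer: 5 3 4 9 6 7 10 2 0 8 11 1

Derivation:
Char counts: '$':1, 'b':1, 'c':1, 'd':2, 'f':2, 'h':2, 'i':1, 'j':2
C (first-col start): C('$')=0, C('b')=1, C('c')=2, C('d')=3, C('f')=5, C('h')=7, C('i')=9, C('j')=10
L[0]='f': occ=0, LF[0]=C('f')+0=5+0=5
L[1]='d': occ=0, LF[1]=C('d')+0=3+0=3
L[2]='d': occ=1, LF[2]=C('d')+1=3+1=4
L[3]='i': occ=0, LF[3]=C('i')+0=9+0=9
L[4]='f': occ=1, LF[4]=C('f')+1=5+1=6
L[5]='h': occ=0, LF[5]=C('h')+0=7+0=7
L[6]='j': occ=0, LF[6]=C('j')+0=10+0=10
L[7]='c': occ=0, LF[7]=C('c')+0=2+0=2
L[8]='$': occ=0, LF[8]=C('$')+0=0+0=0
L[9]='h': occ=1, LF[9]=C('h')+1=7+1=8
L[10]='j': occ=1, LF[10]=C('j')+1=10+1=11
L[11]='b': occ=0, LF[11]=C('b')+0=1+0=1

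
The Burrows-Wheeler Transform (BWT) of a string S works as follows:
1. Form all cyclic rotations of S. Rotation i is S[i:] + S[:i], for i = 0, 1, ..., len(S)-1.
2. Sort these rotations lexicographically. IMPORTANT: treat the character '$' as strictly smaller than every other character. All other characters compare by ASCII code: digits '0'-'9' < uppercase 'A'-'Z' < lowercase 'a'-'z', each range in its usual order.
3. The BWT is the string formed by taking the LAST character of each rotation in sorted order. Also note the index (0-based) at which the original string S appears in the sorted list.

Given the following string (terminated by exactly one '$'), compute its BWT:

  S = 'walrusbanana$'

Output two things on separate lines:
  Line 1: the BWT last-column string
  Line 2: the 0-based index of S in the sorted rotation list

All 13 rotations (rotation i = S[i:]+S[:i]):
  rot[0] = walrusbanana$
  rot[1] = alrusbanana$w
  rot[2] = lrusbanana$wa
  rot[3] = rusbanana$wal
  rot[4] = usbanana$walr
  rot[5] = sbanana$walru
  rot[6] = banana$walrus
  rot[7] = anana$walrusb
  rot[8] = nana$walrusba
  rot[9] = ana$walrusban
  rot[10] = na$walrusbana
  rot[11] = a$walrusbanan
  rot[12] = $walrusbanana
Sorted (with $ < everything):
  sorted[0] = $walrusbanana  (last char: 'a')
  sorted[1] = a$walrusbanan  (last char: 'n')
  sorted[2] = alrusbanana$w  (last char: 'w')
  sorted[3] = ana$walrusban  (last char: 'n')
  sorted[4] = anana$walrusb  (last char: 'b')
  sorted[5] = banana$walrus  (last char: 's')
  sorted[6] = lrusbanana$wa  (last char: 'a')
  sorted[7] = na$walrusbana  (last char: 'a')
  sorted[8] = nana$walrusba  (last char: 'a')
  sorted[9] = rusbanana$wal  (last char: 'l')
  sorted[10] = sbanana$walru  (last char: 'u')
  sorted[11] = usbanana$walr  (last char: 'r')
  sorted[12] = walrusbanana$  (last char: '$')
Last column: anwnbsaaalur$
Original string S is at sorted index 12

Answer: anwnbsaaalur$
12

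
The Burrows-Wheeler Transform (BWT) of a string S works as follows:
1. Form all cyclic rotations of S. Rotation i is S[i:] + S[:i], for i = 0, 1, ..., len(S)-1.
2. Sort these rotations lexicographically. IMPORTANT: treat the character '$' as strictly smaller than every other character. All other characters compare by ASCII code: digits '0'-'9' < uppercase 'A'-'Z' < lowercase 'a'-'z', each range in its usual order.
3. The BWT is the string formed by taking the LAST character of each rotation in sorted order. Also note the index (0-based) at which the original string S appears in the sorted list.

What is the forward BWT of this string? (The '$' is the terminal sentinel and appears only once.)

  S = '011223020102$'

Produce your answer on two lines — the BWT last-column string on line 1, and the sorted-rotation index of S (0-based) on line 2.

Answer: 22$1300100122
2

Derivation:
All 13 rotations (rotation i = S[i:]+S[:i]):
  rot[0] = 011223020102$
  rot[1] = 11223020102$0
  rot[2] = 1223020102$01
  rot[3] = 223020102$011
  rot[4] = 23020102$0112
  rot[5] = 3020102$01122
  rot[6] = 020102$011223
  rot[7] = 20102$0112230
  rot[8] = 0102$01122302
  rot[9] = 102$011223020
  rot[10] = 02$0112230201
  rot[11] = 2$01122302010
  rot[12] = $011223020102
Sorted (with $ < everything):
  sorted[0] = $011223020102  (last char: '2')
  sorted[1] = 0102$01122302  (last char: '2')
  sorted[2] = 011223020102$  (last char: '$')
  sorted[3] = 02$0112230201  (last char: '1')
  sorted[4] = 020102$011223  (last char: '3')
  sorted[5] = 102$011223020  (last char: '0')
  sorted[6] = 11223020102$0  (last char: '0')
  sorted[7] = 1223020102$01  (last char: '1')
  sorted[8] = 2$01122302010  (last char: '0')
  sorted[9] = 20102$0112230  (last char: '0')
  sorted[10] = 223020102$011  (last char: '1')
  sorted[11] = 23020102$0112  (last char: '2')
  sorted[12] = 3020102$01122  (last char: '2')
Last column: 22$1300100122
Original string S is at sorted index 2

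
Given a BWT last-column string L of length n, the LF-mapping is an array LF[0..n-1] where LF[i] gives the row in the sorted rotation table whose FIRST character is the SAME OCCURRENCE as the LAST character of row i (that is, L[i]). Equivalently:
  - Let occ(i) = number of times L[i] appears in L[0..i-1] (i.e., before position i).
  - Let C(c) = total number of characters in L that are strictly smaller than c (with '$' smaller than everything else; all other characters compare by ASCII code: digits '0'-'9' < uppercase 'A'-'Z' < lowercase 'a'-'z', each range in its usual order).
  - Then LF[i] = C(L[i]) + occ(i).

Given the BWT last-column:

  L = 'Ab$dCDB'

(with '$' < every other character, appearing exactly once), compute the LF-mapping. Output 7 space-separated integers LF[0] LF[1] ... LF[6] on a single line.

Char counts: '$':1, 'A':1, 'B':1, 'C':1, 'D':1, 'b':1, 'd':1
C (first-col start): C('$')=0, C('A')=1, C('B')=2, C('C')=3, C('D')=4, C('b')=5, C('d')=6
L[0]='A': occ=0, LF[0]=C('A')+0=1+0=1
L[1]='b': occ=0, LF[1]=C('b')+0=5+0=5
L[2]='$': occ=0, LF[2]=C('$')+0=0+0=0
L[3]='d': occ=0, LF[3]=C('d')+0=6+0=6
L[4]='C': occ=0, LF[4]=C('C')+0=3+0=3
L[5]='D': occ=0, LF[5]=C('D')+0=4+0=4
L[6]='B': occ=0, LF[6]=C('B')+0=2+0=2

Answer: 1 5 0 6 3 4 2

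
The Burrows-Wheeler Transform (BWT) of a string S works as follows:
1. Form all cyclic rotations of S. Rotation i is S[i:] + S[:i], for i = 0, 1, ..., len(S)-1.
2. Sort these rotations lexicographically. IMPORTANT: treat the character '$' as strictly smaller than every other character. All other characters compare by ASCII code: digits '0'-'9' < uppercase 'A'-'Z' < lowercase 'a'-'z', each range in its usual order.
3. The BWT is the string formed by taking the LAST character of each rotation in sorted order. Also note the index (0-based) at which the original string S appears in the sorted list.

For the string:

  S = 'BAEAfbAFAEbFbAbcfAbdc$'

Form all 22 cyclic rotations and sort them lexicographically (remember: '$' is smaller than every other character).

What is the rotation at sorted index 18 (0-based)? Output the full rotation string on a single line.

All 22 rotations (rotation i = S[i:]+S[:i]):
  rot[0] = BAEAfbAFAEbFbAbcfAbdc$
  rot[1] = AEAfbAFAEbFbAbcfAbdc$B
  rot[2] = EAfbAFAEbFbAbcfAbdc$BA
  rot[3] = AfbAFAEbFbAbcfAbdc$BAE
  rot[4] = fbAFAEbFbAbcfAbdc$BAEA
  rot[5] = bAFAEbFbAbcfAbdc$BAEAf
  rot[6] = AFAEbFbAbcfAbdc$BAEAfb
  rot[7] = FAEbFbAbcfAbdc$BAEAfbA
  rot[8] = AEbFbAbcfAbdc$BAEAfbAF
  rot[9] = EbFbAbcfAbdc$BAEAfbAFA
  rot[10] = bFbAbcfAbdc$BAEAfbAFAE
  rot[11] = FbAbcfAbdc$BAEAfbAFAEb
  rot[12] = bAbcfAbdc$BAEAfbAFAEbF
  rot[13] = AbcfAbdc$BAEAfbAFAEbFb
  rot[14] = bcfAbdc$BAEAfbAFAEbFbA
  rot[15] = cfAbdc$BAEAfbAFAEbFbAb
  rot[16] = fAbdc$BAEAfbAFAEbFbAbc
  rot[17] = Abdc$BAEAfbAFAEbFbAbcf
  rot[18] = bdc$BAEAfbAFAEbFbAbcfA
  rot[19] = dc$BAEAfbAFAEbFbAbcfAb
  rot[20] = c$BAEAfbAFAEbFbAbcfAbd
  rot[21] = $BAEAfbAFAEbFbAbcfAbdc
Sorted (with $ < everything):
  sorted[0] = $BAEAfbAFAEbFbAbcfAbdc
  sorted[1] = AEAfbAFAEbFbAbcfAbdc$B
  sorted[2] = AEbFbAbcfAbdc$BAEAfbAF
  sorted[3] = AFAEbFbAbcfAbdc$BAEAfb
  sorted[4] = AbcfAbdc$BAEAfbAFAEbFb
  sorted[5] = Abdc$BAEAfbAFAEbFbAbcf
  sorted[6] = AfbAFAEbFbAbcfAbdc$BAE
  sorted[7] = BAEAfbAFAEbFbAbcfAbdc$
  sorted[8] = EAfbAFAEbFbAbcfAbdc$BA
  sorted[9] = EbFbAbcfAbdc$BAEAfbAFA
  sorted[10] = FAEbFbAbcfAbdc$BAEAfbA
  sorted[11] = FbAbcfAbdc$BAEAfbAFAEb
  sorted[12] = bAFAEbFbAbcfAbdc$BAEAf
  sorted[13] = bAbcfAbdc$BAEAfbAFAEbF
  sorted[14] = bFbAbcfAbdc$BAEAfbAFAE
  sorted[15] = bcfAbdc$BAEAfbAFAEbFbA
  sorted[16] = bdc$BAEAfbAFAEbFbAbcfA
  sorted[17] = c$BAEAfbAFAEbFbAbcfAbd
  sorted[18] = cfAbdc$BAEAfbAFAEbFbAb
  sorted[19] = dc$BAEAfbAFAEbFbAbcfAb
  sorted[20] = fAbdc$BAEAfbAFAEbFbAbc
  sorted[21] = fbAFAEbFbAbcfAbdc$BAEA
sorted[18] = cfAbdc$BAEAfbAFAEbFbAb

Answer: cfAbdc$BAEAfbAFAEbFbAb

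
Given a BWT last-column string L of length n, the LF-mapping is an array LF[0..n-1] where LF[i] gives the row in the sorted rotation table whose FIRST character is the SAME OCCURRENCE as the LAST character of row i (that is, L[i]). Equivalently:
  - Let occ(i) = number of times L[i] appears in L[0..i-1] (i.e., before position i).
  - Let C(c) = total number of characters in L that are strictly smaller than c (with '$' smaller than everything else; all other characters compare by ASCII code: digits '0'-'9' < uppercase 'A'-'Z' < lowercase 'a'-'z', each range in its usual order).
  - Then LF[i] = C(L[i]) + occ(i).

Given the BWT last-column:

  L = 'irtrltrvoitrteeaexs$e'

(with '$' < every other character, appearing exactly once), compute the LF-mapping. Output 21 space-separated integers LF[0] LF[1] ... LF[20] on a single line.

Answer: 6 10 15 11 8 16 12 19 9 7 17 13 18 2 3 1 4 20 14 0 5

Derivation:
Char counts: '$':1, 'a':1, 'e':4, 'i':2, 'l':1, 'o':1, 'r':4, 's':1, 't':4, 'v':1, 'x':1
C (first-col start): C('$')=0, C('a')=1, C('e')=2, C('i')=6, C('l')=8, C('o')=9, C('r')=10, C('s')=14, C('t')=15, C('v')=19, C('x')=20
L[0]='i': occ=0, LF[0]=C('i')+0=6+0=6
L[1]='r': occ=0, LF[1]=C('r')+0=10+0=10
L[2]='t': occ=0, LF[2]=C('t')+0=15+0=15
L[3]='r': occ=1, LF[3]=C('r')+1=10+1=11
L[4]='l': occ=0, LF[4]=C('l')+0=8+0=8
L[5]='t': occ=1, LF[5]=C('t')+1=15+1=16
L[6]='r': occ=2, LF[6]=C('r')+2=10+2=12
L[7]='v': occ=0, LF[7]=C('v')+0=19+0=19
L[8]='o': occ=0, LF[8]=C('o')+0=9+0=9
L[9]='i': occ=1, LF[9]=C('i')+1=6+1=7
L[10]='t': occ=2, LF[10]=C('t')+2=15+2=17
L[11]='r': occ=3, LF[11]=C('r')+3=10+3=13
L[12]='t': occ=3, LF[12]=C('t')+3=15+3=18
L[13]='e': occ=0, LF[13]=C('e')+0=2+0=2
L[14]='e': occ=1, LF[14]=C('e')+1=2+1=3
L[15]='a': occ=0, LF[15]=C('a')+0=1+0=1
L[16]='e': occ=2, LF[16]=C('e')+2=2+2=4
L[17]='x': occ=0, LF[17]=C('x')+0=20+0=20
L[18]='s': occ=0, LF[18]=C('s')+0=14+0=14
L[19]='$': occ=0, LF[19]=C('$')+0=0+0=0
L[20]='e': occ=3, LF[20]=C('e')+3=2+3=5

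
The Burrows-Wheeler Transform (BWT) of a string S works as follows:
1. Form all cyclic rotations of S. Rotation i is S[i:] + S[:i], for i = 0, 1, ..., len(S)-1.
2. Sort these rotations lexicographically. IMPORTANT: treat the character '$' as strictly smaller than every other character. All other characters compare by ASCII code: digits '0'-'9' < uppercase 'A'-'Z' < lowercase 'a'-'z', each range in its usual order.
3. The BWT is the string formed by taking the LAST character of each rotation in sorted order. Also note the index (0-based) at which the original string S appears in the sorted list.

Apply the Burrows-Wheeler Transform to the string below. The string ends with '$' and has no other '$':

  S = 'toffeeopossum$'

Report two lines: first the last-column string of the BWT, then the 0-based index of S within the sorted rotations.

All 14 rotations (rotation i = S[i:]+S[:i]):
  rot[0] = toffeeopossum$
  rot[1] = offeeopossum$t
  rot[2] = ffeeopossum$to
  rot[3] = feeopossum$tof
  rot[4] = eeopossum$toff
  rot[5] = eopossum$toffe
  rot[6] = opossum$toffee
  rot[7] = possum$toffeeo
  rot[8] = ossum$toffeeop
  rot[9] = ssum$toffeeopo
  rot[10] = sum$toffeeopos
  rot[11] = um$toffeeoposs
  rot[12] = m$toffeeopossu
  rot[13] = $toffeeopossum
Sorted (with $ < everything):
  sorted[0] = $toffeeopossum  (last char: 'm')
  sorted[1] = eeopossum$toff  (last char: 'f')
  sorted[2] = eopossum$toffe  (last char: 'e')
  sorted[3] = feeopossum$tof  (last char: 'f')
  sorted[4] = ffeeopossum$to  (last char: 'o')
  sorted[5] = m$toffeeopossu  (last char: 'u')
  sorted[6] = offeeopossum$t  (last char: 't')
  sorted[7] = opossum$toffee  (last char: 'e')
  sorted[8] = ossum$toffeeop  (last char: 'p')
  sorted[9] = possum$toffeeo  (last char: 'o')
  sorted[10] = ssum$toffeeopo  (last char: 'o')
  sorted[11] = sum$toffeeopos  (last char: 's')
  sorted[12] = toffeeopossum$  (last char: '$')
  sorted[13] = um$toffeeoposs  (last char: 's')
Last column: mfefoutepoos$s
Original string S is at sorted index 12

Answer: mfefoutepoos$s
12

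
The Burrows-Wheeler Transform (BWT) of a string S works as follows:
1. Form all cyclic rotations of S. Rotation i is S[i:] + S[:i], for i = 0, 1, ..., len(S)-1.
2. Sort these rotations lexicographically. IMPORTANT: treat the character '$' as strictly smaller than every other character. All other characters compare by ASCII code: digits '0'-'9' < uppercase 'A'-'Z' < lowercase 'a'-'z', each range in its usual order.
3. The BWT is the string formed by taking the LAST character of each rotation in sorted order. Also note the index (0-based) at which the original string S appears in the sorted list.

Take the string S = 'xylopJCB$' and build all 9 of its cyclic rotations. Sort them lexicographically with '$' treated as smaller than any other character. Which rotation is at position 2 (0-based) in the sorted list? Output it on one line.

Answer: CB$xylopJ

Derivation:
All 9 rotations (rotation i = S[i:]+S[:i]):
  rot[0] = xylopJCB$
  rot[1] = ylopJCB$x
  rot[2] = lopJCB$xy
  rot[3] = opJCB$xyl
  rot[4] = pJCB$xylo
  rot[5] = JCB$xylop
  rot[6] = CB$xylopJ
  rot[7] = B$xylopJC
  rot[8] = $xylopJCB
Sorted (with $ < everything):
  sorted[0] = $xylopJCB
  sorted[1] = B$xylopJC
  sorted[2] = CB$xylopJ
  sorted[3] = JCB$xylop
  sorted[4] = lopJCB$xy
  sorted[5] = opJCB$xyl
  sorted[6] = pJCB$xylo
  sorted[7] = xylopJCB$
  sorted[8] = ylopJCB$x
sorted[2] = CB$xylopJ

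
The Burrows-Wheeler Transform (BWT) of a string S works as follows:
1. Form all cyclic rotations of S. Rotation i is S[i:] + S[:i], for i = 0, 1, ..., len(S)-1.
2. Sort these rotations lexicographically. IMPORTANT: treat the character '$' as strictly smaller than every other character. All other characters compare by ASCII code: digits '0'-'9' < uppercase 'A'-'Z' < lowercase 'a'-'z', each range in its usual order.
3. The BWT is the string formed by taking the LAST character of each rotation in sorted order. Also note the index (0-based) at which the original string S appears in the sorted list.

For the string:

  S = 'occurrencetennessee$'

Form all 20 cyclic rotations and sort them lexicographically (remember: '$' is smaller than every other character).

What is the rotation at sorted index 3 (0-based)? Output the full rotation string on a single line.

Answer: currencetennessee$oc

Derivation:
All 20 rotations (rotation i = S[i:]+S[:i]):
  rot[0] = occurrencetennessee$
  rot[1] = ccurrencetennessee$o
  rot[2] = currencetennessee$oc
  rot[3] = urrencetennessee$occ
  rot[4] = rrencetennessee$occu
  rot[5] = rencetennessee$occur
  rot[6] = encetennessee$occurr
  rot[7] = ncetennessee$occurre
  rot[8] = cetennessee$occurren
  rot[9] = etennessee$occurrenc
  rot[10] = tennessee$occurrence
  rot[11] = ennessee$occurrencet
  rot[12] = nnessee$occurrencete
  rot[13] = nessee$occurrenceten
  rot[14] = essee$occurrencetenn
  rot[15] = ssee$occurrencetenne
  rot[16] = see$occurrencetennes
  rot[17] = ee$occurrencetenness
  rot[18] = e$occurrencetennesse
  rot[19] = $occurrencetennessee
Sorted (with $ < everything):
  sorted[0] = $occurrencetennessee
  sorted[1] = ccurrencetennessee$o
  sorted[2] = cetennessee$occurren
  sorted[3] = currencetennessee$oc
  sorted[4] = e$occurrencetennesse
  sorted[5] = ee$occurrencetenness
  sorted[6] = encetennessee$occurr
  sorted[7] = ennessee$occurrencet
  sorted[8] = essee$occurrencetenn
  sorted[9] = etennessee$occurrenc
  sorted[10] = ncetennessee$occurre
  sorted[11] = nessee$occurrenceten
  sorted[12] = nnessee$occurrencete
  sorted[13] = occurrencetennessee$
  sorted[14] = rencetennessee$occur
  sorted[15] = rrencetennessee$occu
  sorted[16] = see$occurrencetennes
  sorted[17] = ssee$occurrencetenne
  sorted[18] = tennessee$occurrence
  sorted[19] = urrencetennessee$occ
sorted[3] = currencetennessee$oc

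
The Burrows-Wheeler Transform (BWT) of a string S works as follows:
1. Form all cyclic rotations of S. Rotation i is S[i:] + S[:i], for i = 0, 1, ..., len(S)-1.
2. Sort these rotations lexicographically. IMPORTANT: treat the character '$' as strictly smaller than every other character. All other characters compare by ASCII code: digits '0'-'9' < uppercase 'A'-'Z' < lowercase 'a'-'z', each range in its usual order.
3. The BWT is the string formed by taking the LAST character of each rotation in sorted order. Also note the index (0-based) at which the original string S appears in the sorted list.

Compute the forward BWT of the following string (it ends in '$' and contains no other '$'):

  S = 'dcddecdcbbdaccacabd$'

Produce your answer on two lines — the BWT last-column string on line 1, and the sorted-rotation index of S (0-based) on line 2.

All 20 rotations (rotation i = S[i:]+S[:i]):
  rot[0] = dcddecdcbbdaccacabd$
  rot[1] = cddecdcbbdaccacabd$d
  rot[2] = ddecdcbbdaccacabd$dc
  rot[3] = decdcbbdaccacabd$dcd
  rot[4] = ecdcbbdaccacabd$dcdd
  rot[5] = cdcbbdaccacabd$dcdde
  rot[6] = dcbbdaccacabd$dcddec
  rot[7] = cbbdaccacabd$dcddecd
  rot[8] = bbdaccacabd$dcddecdc
  rot[9] = bdaccacabd$dcddecdcb
  rot[10] = daccacabd$dcddecdcbb
  rot[11] = accacabd$dcddecdcbbd
  rot[12] = ccacabd$dcddecdcbbda
  rot[13] = cacabd$dcddecdcbbdac
  rot[14] = acabd$dcddecdcbbdacc
  rot[15] = cabd$dcddecdcbbdacca
  rot[16] = abd$dcddecdcbbdaccac
  rot[17] = bd$dcddecdcbbdaccaca
  rot[18] = d$dcddecdcbbdaccacab
  rot[19] = $dcddecdcbbdaccacabd
Sorted (with $ < everything):
  sorted[0] = $dcddecdcbbdaccacabd  (last char: 'd')
  sorted[1] = abd$dcddecdcbbdaccac  (last char: 'c')
  sorted[2] = acabd$dcddecdcbbdacc  (last char: 'c')
  sorted[3] = accacabd$dcddecdcbbd  (last char: 'd')
  sorted[4] = bbdaccacabd$dcddecdc  (last char: 'c')
  sorted[5] = bd$dcddecdcbbdaccaca  (last char: 'a')
  sorted[6] = bdaccacabd$dcddecdcb  (last char: 'b')
  sorted[7] = cabd$dcddecdcbbdacca  (last char: 'a')
  sorted[8] = cacabd$dcddecdcbbdac  (last char: 'c')
  sorted[9] = cbbdaccacabd$dcddecd  (last char: 'd')
  sorted[10] = ccacabd$dcddecdcbbda  (last char: 'a')
  sorted[11] = cdcbbdaccacabd$dcdde  (last char: 'e')
  sorted[12] = cddecdcbbdaccacabd$d  (last char: 'd')
  sorted[13] = d$dcddecdcbbdaccacab  (last char: 'b')
  sorted[14] = daccacabd$dcddecdcbb  (last char: 'b')
  sorted[15] = dcbbdaccacabd$dcddec  (last char: 'c')
  sorted[16] = dcddecdcbbdaccacabd$  (last char: '$')
  sorted[17] = ddecdcbbdaccacabd$dc  (last char: 'c')
  sorted[18] = decdcbbdaccacabd$dcd  (last char: 'd')
  sorted[19] = ecdcbbdaccacabd$dcdd  (last char: 'd')
Last column: dccdcabacdaedbbc$cdd
Original string S is at sorted index 16

Answer: dccdcabacdaedbbc$cdd
16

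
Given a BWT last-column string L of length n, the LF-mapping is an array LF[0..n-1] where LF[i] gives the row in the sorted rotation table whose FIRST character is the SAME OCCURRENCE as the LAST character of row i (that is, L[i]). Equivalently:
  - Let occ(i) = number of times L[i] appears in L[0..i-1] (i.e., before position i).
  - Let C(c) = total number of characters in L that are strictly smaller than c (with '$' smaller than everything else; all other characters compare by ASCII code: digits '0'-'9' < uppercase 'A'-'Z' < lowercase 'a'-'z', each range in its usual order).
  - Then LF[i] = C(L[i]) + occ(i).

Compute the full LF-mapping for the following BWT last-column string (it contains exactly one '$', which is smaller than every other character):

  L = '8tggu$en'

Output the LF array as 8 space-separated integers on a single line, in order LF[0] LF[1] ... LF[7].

Char counts: '$':1, '8':1, 'e':1, 'g':2, 'n':1, 't':1, 'u':1
C (first-col start): C('$')=0, C('8')=1, C('e')=2, C('g')=3, C('n')=5, C('t')=6, C('u')=7
L[0]='8': occ=0, LF[0]=C('8')+0=1+0=1
L[1]='t': occ=0, LF[1]=C('t')+0=6+0=6
L[2]='g': occ=0, LF[2]=C('g')+0=3+0=3
L[3]='g': occ=1, LF[3]=C('g')+1=3+1=4
L[4]='u': occ=0, LF[4]=C('u')+0=7+0=7
L[5]='$': occ=0, LF[5]=C('$')+0=0+0=0
L[6]='e': occ=0, LF[6]=C('e')+0=2+0=2
L[7]='n': occ=0, LF[7]=C('n')+0=5+0=5

Answer: 1 6 3 4 7 0 2 5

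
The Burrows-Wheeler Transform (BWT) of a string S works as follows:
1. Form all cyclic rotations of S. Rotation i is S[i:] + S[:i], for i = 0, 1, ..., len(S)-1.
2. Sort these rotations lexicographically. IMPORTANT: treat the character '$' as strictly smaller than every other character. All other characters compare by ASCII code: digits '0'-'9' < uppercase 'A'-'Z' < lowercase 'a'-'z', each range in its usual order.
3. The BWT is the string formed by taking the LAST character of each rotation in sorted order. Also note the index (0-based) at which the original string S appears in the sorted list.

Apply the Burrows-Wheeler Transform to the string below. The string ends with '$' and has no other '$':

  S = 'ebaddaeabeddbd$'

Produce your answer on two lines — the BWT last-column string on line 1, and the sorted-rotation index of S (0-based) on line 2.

Answer: debdedabddaea$b
13

Derivation:
All 15 rotations (rotation i = S[i:]+S[:i]):
  rot[0] = ebaddaeabeddbd$
  rot[1] = baddaeabeddbd$e
  rot[2] = addaeabeddbd$eb
  rot[3] = ddaeabeddbd$eba
  rot[4] = daeabeddbd$ebad
  rot[5] = aeabeddbd$ebadd
  rot[6] = eabeddbd$ebadda
  rot[7] = abeddbd$ebaddae
  rot[8] = beddbd$ebaddaea
  rot[9] = eddbd$ebaddaeab
  rot[10] = ddbd$ebaddaeabe
  rot[11] = dbd$ebaddaeabed
  rot[12] = bd$ebaddaeabedd
  rot[13] = d$ebaddaeabeddb
  rot[14] = $ebaddaeabeddbd
Sorted (with $ < everything):
  sorted[0] = $ebaddaeabeddbd  (last char: 'd')
  sorted[1] = abeddbd$ebaddae  (last char: 'e')
  sorted[2] = addaeabeddbd$eb  (last char: 'b')
  sorted[3] = aeabeddbd$ebadd  (last char: 'd')
  sorted[4] = baddaeabeddbd$e  (last char: 'e')
  sorted[5] = bd$ebaddaeabedd  (last char: 'd')
  sorted[6] = beddbd$ebaddaea  (last char: 'a')
  sorted[7] = d$ebaddaeabeddb  (last char: 'b')
  sorted[8] = daeabeddbd$ebad  (last char: 'd')
  sorted[9] = dbd$ebaddaeabed  (last char: 'd')
  sorted[10] = ddaeabeddbd$eba  (last char: 'a')
  sorted[11] = ddbd$ebaddaeabe  (last char: 'e')
  sorted[12] = eabeddbd$ebadda  (last char: 'a')
  sorted[13] = ebaddaeabeddbd$  (last char: '$')
  sorted[14] = eddbd$ebaddaeab  (last char: 'b')
Last column: debdedabddaea$b
Original string S is at sorted index 13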